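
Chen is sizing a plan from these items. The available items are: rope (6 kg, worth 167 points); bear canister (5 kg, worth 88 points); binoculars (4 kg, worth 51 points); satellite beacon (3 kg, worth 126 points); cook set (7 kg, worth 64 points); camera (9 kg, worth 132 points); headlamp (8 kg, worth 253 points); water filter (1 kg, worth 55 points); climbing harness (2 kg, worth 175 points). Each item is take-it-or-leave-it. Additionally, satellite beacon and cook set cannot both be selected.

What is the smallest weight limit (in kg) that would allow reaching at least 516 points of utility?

12

Minimise kg subject to total utility ≥ 516.
rope + satellite beacon + water filter + climbing harness reaches 523 using 12 kg.
Any bundle with less than 12 kg falls short of 516.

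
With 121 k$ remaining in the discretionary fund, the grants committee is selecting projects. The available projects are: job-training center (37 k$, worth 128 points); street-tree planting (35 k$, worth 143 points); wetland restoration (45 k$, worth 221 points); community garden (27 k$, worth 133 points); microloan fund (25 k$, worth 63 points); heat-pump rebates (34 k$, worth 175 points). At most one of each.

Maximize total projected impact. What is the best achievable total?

Greedy by ratio would take wetland restoration + community garden + heat-pump rebates: 106 k$ used, total 529.
Replace community garden with street-tree planting: the trade gains 10 net, giving 539 at 114 k$.
The spare 7 k$ is too small for any remaining project, and no exchange beats 539.

539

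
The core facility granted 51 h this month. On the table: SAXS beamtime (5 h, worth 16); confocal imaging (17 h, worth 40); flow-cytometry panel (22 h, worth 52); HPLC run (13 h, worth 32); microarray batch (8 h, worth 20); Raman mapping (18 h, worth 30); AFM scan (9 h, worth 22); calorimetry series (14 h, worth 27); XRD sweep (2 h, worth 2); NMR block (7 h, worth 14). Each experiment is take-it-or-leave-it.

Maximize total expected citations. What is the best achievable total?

A density-first pass picks SAXS beamtime + HPLC run + microarray batch + AFM scan + XRD sweep + NMR block — 106 at 44 h.
The 15 h tied up in microarray batch and NMR block is better spent on flow-cytometry panel — total rises to 124 (51 h).
No other feasible combination exceeds 124.

124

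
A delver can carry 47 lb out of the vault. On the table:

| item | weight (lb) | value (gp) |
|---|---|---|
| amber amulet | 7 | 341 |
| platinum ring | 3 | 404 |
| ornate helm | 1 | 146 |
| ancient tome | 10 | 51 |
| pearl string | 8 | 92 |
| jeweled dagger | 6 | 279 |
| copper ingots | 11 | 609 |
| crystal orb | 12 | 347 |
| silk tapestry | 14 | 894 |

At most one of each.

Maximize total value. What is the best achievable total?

2679

Density check — ornate helm 146.00, platinum ring 134.67, silk tapestry 63.86, copper ingots 55.36 are the best per lb.
The ratio heuristic lands on amber amulet + platinum ring + ornate helm + jeweled dagger + copper ingots + silk tapestry (2673) but leaves 5 lb idle.
Dropping amber amulet frees 7 lb; slotting in crystal orb (12 lb) lifts the total to 2679 at 47 lb.
An exhaustive check of the 512 subsets confirms 2679.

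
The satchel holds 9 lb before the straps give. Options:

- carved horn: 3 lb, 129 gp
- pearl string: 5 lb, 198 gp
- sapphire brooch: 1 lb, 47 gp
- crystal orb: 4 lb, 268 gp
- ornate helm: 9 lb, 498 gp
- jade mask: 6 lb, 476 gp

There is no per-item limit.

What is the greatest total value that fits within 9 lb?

617

By value per lb: jade mask 79.33, crystal orb 67.00, ornate helm 55.33, sapphire brooch 47.00 lead.
Best packing: 3×sapphire brooch + jade mask — 9 lb, 617 total.
No other feasible combination exceeds 617.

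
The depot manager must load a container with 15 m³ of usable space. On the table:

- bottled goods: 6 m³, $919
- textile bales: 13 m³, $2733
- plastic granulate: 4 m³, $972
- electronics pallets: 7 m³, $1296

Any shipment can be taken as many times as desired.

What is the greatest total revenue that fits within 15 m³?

3240

Taking the top-ratio shipments first gives 3×plastic granulate for 2916 (12 m³).
Dropping plastic granulate frees 4 m³; slotting in electronics pallets (7 m³) lifts the total to 3240 at 15 m³.
Nothing else within 15 m³ beats 3240.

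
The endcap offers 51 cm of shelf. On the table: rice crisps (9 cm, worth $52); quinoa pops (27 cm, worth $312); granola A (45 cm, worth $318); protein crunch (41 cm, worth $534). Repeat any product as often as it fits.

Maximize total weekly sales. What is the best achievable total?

Density check — protein crunch 13.02, quinoa pops 11.56, granola A 7.07, rice crisps 5.78 are the best per cm.
Best packing: rice crisps + protein crunch — 50 cm, 586 total.
Nothing else within 51 cm beats 586.

586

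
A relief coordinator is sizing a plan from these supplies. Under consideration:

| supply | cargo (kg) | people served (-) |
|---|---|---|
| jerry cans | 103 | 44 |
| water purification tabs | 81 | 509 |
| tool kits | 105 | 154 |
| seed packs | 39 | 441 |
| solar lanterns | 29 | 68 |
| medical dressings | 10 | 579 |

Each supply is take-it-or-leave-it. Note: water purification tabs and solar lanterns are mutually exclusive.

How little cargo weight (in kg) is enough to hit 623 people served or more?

39

Minimise kg subject to total people served ≥ 623.
Taking solar lanterns + medical dressings gives 647 (≥ 623) for 39 kg.
No combination under 39 kg hits 623.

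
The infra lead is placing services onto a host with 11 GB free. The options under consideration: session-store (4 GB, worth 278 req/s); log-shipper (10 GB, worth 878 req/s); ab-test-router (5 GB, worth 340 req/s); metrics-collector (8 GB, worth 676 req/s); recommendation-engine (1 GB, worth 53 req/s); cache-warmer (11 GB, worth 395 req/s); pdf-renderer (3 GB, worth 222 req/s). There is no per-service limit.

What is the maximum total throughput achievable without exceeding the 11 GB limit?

931

Log-shipper + recommendation-engine uses 11 of the 11 GB and totals 931.
Every other selection either busts 11 GB or fails to beat 931.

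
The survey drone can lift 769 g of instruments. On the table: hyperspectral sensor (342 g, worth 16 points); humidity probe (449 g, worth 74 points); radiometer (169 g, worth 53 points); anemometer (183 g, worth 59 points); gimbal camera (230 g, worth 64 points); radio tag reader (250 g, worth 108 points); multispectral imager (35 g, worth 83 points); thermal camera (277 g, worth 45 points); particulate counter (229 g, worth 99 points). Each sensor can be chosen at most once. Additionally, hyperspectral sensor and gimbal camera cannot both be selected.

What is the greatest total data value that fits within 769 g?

354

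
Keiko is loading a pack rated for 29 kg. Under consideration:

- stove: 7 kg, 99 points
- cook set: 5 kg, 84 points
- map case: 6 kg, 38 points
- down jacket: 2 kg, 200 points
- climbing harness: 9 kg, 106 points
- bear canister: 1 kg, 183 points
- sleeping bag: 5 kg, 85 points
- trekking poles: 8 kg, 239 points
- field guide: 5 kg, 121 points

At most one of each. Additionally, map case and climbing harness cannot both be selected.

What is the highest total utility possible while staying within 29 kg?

927

A density-first pass picks cook set + down jacket + bear canister + sleeping bag + trekking poles + field guide — 912 at 26 kg.
Replace cook set with stove: the trade gains 15 net, giving 927 at 28 kg.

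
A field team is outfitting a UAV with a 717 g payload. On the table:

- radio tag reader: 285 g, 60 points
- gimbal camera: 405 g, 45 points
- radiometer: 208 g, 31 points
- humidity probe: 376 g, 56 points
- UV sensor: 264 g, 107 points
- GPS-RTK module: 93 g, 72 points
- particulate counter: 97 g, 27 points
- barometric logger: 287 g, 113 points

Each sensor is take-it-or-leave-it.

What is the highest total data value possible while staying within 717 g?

292

UV sensor + GPS-RTK module + barometric logger uses 644 of the 717 g and totals 292.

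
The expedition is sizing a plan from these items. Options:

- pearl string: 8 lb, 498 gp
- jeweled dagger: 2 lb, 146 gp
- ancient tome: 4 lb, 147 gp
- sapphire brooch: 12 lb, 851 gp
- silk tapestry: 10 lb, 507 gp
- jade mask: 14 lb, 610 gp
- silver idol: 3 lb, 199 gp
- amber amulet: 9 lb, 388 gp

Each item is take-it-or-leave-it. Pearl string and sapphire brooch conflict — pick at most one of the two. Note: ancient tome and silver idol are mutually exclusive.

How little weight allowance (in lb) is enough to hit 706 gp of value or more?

Look for the lowest-weight combination reaching 706.
sapphire brooch reaches 851 using 12 lb.
Any bundle with less than 12 lb falls short of 706.

12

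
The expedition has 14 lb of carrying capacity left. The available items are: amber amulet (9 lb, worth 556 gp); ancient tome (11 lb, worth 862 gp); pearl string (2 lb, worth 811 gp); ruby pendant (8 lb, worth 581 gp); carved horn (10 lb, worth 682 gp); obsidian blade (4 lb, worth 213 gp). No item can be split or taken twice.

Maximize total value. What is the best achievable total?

The ratio ordering already packs tightly: ancient tome + pearl string, 13 lb, 1673.
No other feasible combination exceeds 1673.

1673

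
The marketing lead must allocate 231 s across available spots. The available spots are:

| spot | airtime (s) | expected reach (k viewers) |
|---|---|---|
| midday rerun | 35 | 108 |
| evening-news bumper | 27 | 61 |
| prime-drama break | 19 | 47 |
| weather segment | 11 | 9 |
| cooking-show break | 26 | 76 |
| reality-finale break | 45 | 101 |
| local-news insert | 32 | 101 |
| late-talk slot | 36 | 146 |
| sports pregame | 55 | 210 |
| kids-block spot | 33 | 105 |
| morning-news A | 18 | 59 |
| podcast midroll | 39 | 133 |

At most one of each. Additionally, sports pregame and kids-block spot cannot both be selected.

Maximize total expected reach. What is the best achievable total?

779

Midday rerun + prime-drama break + cooking-show break + late-talk slot + sports pregame + morning-news A + podcast midroll uses 228 of the 231 s and totals 779.
Next best is midday rerun + cooking-show break + local-news insert + late-talk slot + sports pregame + podcast midroll at 774 (223 s) — short by 5.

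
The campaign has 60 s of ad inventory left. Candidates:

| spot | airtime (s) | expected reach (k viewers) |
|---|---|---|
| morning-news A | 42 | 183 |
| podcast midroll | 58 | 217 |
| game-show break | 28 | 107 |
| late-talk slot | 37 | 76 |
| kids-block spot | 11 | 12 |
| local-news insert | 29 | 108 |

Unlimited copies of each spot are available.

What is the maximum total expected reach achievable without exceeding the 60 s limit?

The ratio heuristic lands on morning-news A + kids-block spot (195) but leaves 7 s idle.
Dropping morning-news A and kids-block spot frees 53 s; slotting in podcast midroll (58 s) lifts the total to 217 at 58 s.

217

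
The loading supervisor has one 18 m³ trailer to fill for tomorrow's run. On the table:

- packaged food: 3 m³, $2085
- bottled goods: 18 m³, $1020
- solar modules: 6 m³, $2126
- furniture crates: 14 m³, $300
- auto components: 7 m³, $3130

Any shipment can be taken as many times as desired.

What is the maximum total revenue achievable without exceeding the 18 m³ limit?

By revenue per m³: packaged food 695.00, auto components 447.14, solar modules 354.33, bottled goods 56.67 lead.
6×packaged food uses 18 of the 18 m³ and totals 12510.
That's the maximum — no swap from here does better than 12510.

12510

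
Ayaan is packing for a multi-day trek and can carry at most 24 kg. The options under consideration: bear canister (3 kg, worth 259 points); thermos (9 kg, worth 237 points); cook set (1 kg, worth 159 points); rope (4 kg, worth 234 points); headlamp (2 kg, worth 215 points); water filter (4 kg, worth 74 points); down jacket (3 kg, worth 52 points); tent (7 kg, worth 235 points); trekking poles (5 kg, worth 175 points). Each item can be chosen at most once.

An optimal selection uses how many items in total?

Optimal total is 1279.
For example bear canister + thermos + cook set + rope + headlamp + trekking poles achieves it, using 24 kg.
Any selection reaching 1279 contains exactly 6 items.

6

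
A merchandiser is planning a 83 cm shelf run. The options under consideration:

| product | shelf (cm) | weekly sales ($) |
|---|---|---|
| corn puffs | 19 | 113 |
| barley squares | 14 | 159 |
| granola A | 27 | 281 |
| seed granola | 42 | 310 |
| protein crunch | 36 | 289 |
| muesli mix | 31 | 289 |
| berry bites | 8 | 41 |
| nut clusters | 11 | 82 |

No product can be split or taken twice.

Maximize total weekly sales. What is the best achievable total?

Best packing: barley squares + granola A + muesli mix + nut clusters — 83 cm, 811 total.
Next best is barley squares + granola A + muesli mix + berry bites at 770 (80 cm) — short by 41.

811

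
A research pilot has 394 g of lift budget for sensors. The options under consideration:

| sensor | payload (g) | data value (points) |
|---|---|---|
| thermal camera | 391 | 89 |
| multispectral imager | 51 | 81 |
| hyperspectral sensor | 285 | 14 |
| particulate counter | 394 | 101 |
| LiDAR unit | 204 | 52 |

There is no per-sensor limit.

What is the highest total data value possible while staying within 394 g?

Best packing: 7×multispectral imager — 357 g, 567 total.
Nothing else within 394 g beats 567.

567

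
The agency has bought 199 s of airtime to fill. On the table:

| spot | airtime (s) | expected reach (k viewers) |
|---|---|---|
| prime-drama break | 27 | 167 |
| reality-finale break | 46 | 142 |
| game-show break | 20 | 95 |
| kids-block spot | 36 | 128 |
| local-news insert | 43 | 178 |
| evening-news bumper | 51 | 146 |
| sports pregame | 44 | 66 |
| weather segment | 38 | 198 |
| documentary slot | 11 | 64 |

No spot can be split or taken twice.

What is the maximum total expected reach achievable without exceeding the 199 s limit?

848

Greedy by ratio would take prime-drama break + game-show break + kids-block spot + local-news insert + weather segment + documentary slot: 175 s used, total 830.
The 36 s tied up in kids-block spot is better spent on evening-news bumper — total rises to 848 (190 s).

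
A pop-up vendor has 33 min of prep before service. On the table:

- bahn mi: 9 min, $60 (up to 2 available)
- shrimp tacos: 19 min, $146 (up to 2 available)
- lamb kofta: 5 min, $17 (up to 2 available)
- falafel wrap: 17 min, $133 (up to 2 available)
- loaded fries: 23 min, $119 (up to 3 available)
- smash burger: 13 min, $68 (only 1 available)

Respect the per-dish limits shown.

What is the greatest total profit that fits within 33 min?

223

Density check — falafel wrap 7.82, shrimp tacos 7.68, bahn mi 6.67 are the best per min.
Taking the top-ratio dishes first gives bahn mi + lamb kofta + falafel wrap for 210 (31 min).
Replace falafel wrap with shrimp tacos: the trade gains 13 net, giving 223 at 33 min.
That's the maximum — no swap from here does better than 223.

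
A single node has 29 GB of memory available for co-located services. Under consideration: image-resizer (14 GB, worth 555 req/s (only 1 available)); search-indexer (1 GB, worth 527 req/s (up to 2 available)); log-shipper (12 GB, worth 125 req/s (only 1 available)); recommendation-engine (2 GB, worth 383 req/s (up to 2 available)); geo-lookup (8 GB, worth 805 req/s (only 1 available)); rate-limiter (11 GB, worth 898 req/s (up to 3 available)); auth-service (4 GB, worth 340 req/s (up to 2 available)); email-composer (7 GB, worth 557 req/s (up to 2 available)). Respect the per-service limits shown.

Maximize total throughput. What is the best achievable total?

3863

By throughput per GB: search-indexer 527.00, recommendation-engine 191.50, geo-lookup 100.62 lead.
Taking the top-ratio services first gives 2×search-indexer + 2×recommendation-engine + geo-lookup + 2×auth-service + email-composer for 3862 (29 GB).
Dropping auth-service and email-composer frees 11 GB; slotting in rate-limiter (11 GB) lifts the total to 3863 at 29 GB.
That's the maximum — no swap from here does better than 3863.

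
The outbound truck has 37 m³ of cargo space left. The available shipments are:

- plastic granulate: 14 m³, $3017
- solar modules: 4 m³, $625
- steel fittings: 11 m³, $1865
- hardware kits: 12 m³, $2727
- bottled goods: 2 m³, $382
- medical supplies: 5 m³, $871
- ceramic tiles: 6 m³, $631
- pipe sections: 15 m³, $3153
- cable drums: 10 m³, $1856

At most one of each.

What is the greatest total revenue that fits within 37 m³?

By revenue per m³: hardware kits 227.25, plastic granulate 215.50, pipe sections 210.20 lead.
Taking the top-ratio shipments first gives plastic granulate + solar modules + hardware kits + bottled goods + medical supplies for 7622 (37 m³).
Reworking the packing: hardware kits + pipe sections + cable drums uses 37 m³ and improves the total to 7736.

7736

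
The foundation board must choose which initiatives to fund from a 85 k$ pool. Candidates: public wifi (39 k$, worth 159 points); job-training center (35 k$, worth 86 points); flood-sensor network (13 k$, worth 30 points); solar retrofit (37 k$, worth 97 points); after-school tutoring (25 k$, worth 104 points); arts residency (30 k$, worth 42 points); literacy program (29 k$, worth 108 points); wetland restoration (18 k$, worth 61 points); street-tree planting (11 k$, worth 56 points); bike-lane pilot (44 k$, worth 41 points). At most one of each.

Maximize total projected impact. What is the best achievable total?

Density check — street-tree planting 5.09, after-school tutoring 4.16, public wifi 4.08, literacy program 3.72 are the best per k$.
Filling by ratio: public wifi + after-school tutoring + street-tree planting for 319, with 10 k$ left unused.
Replace public wifi with literacy program + wetland restoration: the trade gains 10 net, giving 329 at 83 k$.
No other feasible combination exceeds 329.

329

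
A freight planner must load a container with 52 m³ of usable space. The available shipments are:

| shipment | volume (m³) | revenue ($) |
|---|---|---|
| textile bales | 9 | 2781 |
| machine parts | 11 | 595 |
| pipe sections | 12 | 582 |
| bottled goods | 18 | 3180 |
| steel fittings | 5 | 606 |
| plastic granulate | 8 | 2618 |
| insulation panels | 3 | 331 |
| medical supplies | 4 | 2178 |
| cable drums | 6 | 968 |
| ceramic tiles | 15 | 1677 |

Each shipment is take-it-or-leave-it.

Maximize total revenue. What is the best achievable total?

The ratio ordering already packs tightly: textile bales + bottled goods + steel fittings + plastic granulate + medical supplies + cable drums, 50 m³, 12331.

12331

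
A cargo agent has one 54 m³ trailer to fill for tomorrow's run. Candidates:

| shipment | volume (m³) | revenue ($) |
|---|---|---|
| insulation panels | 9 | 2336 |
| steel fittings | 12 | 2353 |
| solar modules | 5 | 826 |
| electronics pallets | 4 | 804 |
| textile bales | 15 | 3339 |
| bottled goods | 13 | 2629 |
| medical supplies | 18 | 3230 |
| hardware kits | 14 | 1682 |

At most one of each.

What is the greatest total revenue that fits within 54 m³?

Filling by ratio: insulation panels + steel fittings + electronics pallets + textile bales + bottled goods for 11461, with 1 m³ left unused.
Dropping electronics pallets frees 4 m³; slotting in solar modules (5 m³) lifts the total to 11483 at 54 m³.
Every other selection either busts 54 m³ or fails to beat 11483.

11483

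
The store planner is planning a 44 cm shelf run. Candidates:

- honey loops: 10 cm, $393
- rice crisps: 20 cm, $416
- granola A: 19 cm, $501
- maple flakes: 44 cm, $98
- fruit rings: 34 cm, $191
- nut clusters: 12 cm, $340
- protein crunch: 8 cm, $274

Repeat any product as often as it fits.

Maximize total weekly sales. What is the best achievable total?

1608

Ranking by ratio (weekly sales/cm): honey loops 39.30, protein crunch 34.25, nut clusters 28.33, granola A 26.37.
The ratio heuristic lands on 4×honey loops (1572) but leaves 4 cm idle.
Replace 2×honey loops with 3×protein crunch: the trade gains 36 net, giving 1608 at 44 cm.
Nothing else within 44 cm beats 1608.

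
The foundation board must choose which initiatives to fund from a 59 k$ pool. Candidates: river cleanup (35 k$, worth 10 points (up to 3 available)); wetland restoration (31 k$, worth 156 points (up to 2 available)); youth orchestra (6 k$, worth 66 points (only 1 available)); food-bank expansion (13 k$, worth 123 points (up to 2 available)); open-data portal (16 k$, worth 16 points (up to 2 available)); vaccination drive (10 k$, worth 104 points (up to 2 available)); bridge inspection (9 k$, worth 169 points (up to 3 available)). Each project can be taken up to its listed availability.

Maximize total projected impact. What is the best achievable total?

The ratio heuristic lands on youth orchestra + 2×vaccination drive + 3×bridge inspection (781) but leaves 6 k$ idle.
Dropping 2×vaccination drive frees 20 k$; slotting in 2×food-bank expansion (26 k$) lifts the total to 819 at 59 k$.
That's the maximum — no swap from here does better than 819.

819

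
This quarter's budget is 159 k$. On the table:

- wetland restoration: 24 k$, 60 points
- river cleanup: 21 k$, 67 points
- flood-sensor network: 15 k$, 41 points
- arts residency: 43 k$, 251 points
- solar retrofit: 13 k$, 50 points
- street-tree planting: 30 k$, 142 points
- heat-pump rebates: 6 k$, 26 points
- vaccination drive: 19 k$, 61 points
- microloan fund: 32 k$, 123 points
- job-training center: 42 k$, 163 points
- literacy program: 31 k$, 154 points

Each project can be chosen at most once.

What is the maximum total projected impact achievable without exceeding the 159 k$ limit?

Greedy by ratio would take arts residency + street-tree planting + heat-pump rebates + job-training center + literacy program: 152 k$ used, total 736.
Replace heat-pump rebates with solar retrofit: the trade gains 24 net, giving 760 at 159 k$.
Next best is arts residency + solar retrofit + street-tree planting + heat-pump rebates + microloan fund + literacy program at 746 (155 k$) — short by 14.

760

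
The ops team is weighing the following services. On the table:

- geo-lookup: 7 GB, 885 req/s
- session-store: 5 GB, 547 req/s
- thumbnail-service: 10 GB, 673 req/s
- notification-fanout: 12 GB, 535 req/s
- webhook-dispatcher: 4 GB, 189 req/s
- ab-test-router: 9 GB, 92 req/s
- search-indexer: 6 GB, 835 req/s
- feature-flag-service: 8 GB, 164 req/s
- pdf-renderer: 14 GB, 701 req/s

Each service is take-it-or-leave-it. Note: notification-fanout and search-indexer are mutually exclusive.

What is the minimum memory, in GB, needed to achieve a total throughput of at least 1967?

18

Need the lightest bundle worth ≥ 1967.
geo-lookup + session-store + search-indexer: 2267 throughput at 18 GB.
No combination under 18 GB hits 1967.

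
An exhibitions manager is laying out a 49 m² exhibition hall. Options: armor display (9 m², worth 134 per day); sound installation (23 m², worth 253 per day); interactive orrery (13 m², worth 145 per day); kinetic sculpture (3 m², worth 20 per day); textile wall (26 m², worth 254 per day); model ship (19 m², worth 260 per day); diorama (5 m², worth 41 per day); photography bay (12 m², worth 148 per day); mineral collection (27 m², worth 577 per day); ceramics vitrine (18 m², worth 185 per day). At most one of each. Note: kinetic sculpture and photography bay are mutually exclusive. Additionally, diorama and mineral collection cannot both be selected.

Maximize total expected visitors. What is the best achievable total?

859

The ratio ordering already packs tightly: armor display + photography bay + mineral collection, 48 m², 859.
That's the maximum — no feasible swap from here does better than 859.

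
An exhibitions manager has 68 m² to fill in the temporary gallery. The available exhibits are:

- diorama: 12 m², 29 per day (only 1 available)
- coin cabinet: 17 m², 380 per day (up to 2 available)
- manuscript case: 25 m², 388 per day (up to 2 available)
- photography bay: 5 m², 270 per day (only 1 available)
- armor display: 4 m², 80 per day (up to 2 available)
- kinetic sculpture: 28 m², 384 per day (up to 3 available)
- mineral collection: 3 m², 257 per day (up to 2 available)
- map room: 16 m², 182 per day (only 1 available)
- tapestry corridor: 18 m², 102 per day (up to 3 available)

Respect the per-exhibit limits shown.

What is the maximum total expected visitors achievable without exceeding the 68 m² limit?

1806

Taking the top-ratio exhibits first gives diorama + 2×coin cabinet + photography bay + 2×armor display + 2×mineral collection for 1733 (65 m²).
Replace diorama and armor display with map room: the trade gains 73 net, giving 1806 at 65 m².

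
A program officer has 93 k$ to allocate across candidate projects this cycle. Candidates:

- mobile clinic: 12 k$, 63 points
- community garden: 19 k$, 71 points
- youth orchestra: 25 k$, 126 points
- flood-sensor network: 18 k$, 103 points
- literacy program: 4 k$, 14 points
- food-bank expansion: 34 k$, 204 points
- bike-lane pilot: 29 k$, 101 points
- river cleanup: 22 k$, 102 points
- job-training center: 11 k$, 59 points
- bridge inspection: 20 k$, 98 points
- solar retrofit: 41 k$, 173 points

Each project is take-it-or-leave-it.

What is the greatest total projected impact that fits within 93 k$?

Filling by ratio: mobile clinic + flood-sensor network + literacy program + food-bank expansion + job-training center for 443, with 14 k$ left unused.
The 11 k$ tied up in job-training center is better spent on youth orchestra — total rises to 510 (93 k$).
The closest alternative, youth orchestra + flood-sensor network + literacy program + food-bank expansion + job-training center, reaches only 506.

510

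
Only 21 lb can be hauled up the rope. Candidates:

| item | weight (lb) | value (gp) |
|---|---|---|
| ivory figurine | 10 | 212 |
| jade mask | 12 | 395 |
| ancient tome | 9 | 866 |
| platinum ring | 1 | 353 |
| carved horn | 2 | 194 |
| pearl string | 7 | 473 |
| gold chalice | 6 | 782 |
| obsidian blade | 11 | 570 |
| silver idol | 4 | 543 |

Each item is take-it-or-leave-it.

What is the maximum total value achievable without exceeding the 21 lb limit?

2544

The ratio heuristic lands on platinum ring + carved horn + pearl string + gold chalice + silver idol (2345) but leaves 1 lb idle.
Dropping carved horn and pearl string frees 9 lb; slotting in ancient tome (9 lb) lifts the total to 2544 at 20 lb.
That's the maximum — no swap from here does better than 2544.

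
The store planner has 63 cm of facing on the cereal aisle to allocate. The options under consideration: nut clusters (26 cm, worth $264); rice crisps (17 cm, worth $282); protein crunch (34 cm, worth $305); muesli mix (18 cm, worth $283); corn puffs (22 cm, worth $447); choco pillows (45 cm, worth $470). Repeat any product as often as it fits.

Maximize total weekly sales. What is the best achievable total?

1177

Greedy by ratio would take rice crisps + 2×corn puffs: 61 cm used, total 1176.
The 17 cm tied up in rice crisps is better spent on muesli mix — total rises to 1177 (62 cm).
That's the maximum — no swap from here does better than 1177.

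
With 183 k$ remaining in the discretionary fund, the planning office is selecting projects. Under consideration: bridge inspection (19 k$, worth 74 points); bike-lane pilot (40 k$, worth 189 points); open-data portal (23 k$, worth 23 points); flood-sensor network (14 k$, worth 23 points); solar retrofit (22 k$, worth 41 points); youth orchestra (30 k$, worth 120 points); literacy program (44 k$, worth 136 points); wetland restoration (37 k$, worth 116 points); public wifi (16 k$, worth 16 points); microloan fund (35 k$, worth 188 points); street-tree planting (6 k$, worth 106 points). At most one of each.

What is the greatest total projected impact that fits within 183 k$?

816

Density check — street-tree planting 17.67, microloan fund 5.37, bike-lane pilot 4.72, youth orchestra 4.00 are the best per k$.
Taking bridge inspection + bike-lane pilot + flood-sensor network + youth orchestra + wetland restoration + microloan fund + street-tree planting: 181 k$ used, 816 in projected impact.
That's the maximum — no swap from here does better than 816.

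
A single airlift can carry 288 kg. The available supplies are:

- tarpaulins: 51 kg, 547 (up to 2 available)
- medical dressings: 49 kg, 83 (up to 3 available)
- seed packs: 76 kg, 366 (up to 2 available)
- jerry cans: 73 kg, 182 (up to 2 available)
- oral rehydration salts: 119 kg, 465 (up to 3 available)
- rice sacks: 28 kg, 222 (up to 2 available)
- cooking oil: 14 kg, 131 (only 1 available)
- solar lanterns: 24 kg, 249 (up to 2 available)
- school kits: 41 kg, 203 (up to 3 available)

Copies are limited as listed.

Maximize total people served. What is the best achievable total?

Density check — tarpaulins 10.73, solar lanterns 10.38, cooking oil 9.36, rice sacks 7.93 are the best per kg.
Greedy by ratio would take 2×tarpaulins + 2×rice sacks + cooking oil + 2×solar lanterns + school kits: 261 kg used, total 2370.
The 14 kg tied up in cooking oil is better spent on school kits — total rises to 2442 (288 kg).
That's the maximum — no swap from here does better than 2442.

2442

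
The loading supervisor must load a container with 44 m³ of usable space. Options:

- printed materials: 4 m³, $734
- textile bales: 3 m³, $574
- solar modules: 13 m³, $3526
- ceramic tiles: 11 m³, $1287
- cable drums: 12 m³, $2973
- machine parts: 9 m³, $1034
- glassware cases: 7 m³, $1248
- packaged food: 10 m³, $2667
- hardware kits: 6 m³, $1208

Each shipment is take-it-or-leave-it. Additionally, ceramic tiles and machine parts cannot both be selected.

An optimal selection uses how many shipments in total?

5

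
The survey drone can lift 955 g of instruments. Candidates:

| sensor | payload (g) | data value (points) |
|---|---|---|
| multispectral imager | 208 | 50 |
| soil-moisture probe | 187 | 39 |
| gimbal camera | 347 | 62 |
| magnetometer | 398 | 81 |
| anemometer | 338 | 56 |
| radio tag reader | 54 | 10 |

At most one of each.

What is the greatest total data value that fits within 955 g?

Filling by ratio: multispectral imager + soil-moisture probe + magnetometer + radio tag reader for 180, with 108 g left unused.
The 241 g tied up in soil-moisture probe and radio tag reader is better spent on gimbal camera — total rises to 193 (953 g).
Every other selection either busts 955 g or fails to beat 193.

193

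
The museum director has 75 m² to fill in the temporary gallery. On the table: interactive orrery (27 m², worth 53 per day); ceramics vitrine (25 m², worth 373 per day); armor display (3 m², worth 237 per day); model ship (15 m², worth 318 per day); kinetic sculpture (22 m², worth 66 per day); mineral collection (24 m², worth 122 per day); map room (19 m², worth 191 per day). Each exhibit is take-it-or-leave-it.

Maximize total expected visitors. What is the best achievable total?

Best packing: ceramics vitrine + armor display + model ship + map room — 62 m², 1119 total.
No other feasible combination exceeds 1119.

1119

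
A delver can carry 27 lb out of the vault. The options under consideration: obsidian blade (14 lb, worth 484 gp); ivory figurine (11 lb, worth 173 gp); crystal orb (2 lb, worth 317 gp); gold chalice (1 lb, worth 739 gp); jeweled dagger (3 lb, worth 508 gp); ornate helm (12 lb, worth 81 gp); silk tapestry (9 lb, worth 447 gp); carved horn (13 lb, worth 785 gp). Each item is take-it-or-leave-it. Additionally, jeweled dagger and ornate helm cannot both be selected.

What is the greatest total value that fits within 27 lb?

2479

The ratio heuristic lands on crystal orb + gold chalice + jeweled dagger + carved horn (2349) but leaves 8 lb idle.
The 2 lb tied up in crystal orb is better spent on silk tapestry — total rises to 2479 (26 lb).
Nothing else feasible within 27 lb beats 2479.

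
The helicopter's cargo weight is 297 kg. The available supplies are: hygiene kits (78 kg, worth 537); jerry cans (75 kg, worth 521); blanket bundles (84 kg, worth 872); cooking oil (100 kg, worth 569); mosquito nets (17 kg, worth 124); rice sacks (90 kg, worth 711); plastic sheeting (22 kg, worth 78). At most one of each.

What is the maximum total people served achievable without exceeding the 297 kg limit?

Ranking by ratio (people served/kg): blanket bundles 10.38, rice sacks 7.90, mosquito nets 7.29.
Taking the top-ratio supplies first gives jerry cans + blanket bundles + mosquito nets + rice sacks + plastic sheeting for 2306 (288 kg).
The 75 kg tied up in jerry cans is better spent on hygiene kits — total rises to 2322 (291 kg).
Next best is jerry cans + blanket bundles + mosquito nets + rice sacks + plastic sheeting at 2306 (288 kg) — short by 16.

2322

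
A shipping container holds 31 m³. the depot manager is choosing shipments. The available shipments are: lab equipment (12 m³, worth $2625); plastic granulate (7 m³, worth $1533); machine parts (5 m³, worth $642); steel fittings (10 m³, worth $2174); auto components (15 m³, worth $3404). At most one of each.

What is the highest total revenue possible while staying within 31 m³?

Greedy by ratio would take plastic granulate + machine parts + auto components: 27 m³ used, total 5579.
Replace machine parts and auto components with lab equipment + steel fittings: the trade gains 753 net, giving 6332 at 29 m³.
Runner-up machine parts + steel fittings + auto components tops out at 6220.

6332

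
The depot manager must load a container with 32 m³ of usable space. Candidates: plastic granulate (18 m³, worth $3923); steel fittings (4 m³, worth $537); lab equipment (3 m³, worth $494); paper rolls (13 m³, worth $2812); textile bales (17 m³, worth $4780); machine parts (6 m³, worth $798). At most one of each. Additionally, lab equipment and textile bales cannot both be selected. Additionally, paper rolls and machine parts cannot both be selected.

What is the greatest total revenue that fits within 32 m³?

7592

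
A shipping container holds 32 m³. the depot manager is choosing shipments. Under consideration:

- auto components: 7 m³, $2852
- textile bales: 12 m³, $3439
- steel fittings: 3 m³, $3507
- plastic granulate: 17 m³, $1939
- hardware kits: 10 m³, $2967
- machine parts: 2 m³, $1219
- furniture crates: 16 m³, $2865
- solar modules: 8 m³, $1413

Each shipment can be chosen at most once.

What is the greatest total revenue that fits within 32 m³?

Density check — steel fittings 1169.00, machine parts 609.50, auto components 407.43, hardware kits 296.70 are the best per m³.
The ratio heuristic lands on auto components + steel fittings + hardware kits + machine parts + solar modules (11958) but leaves 2 m³ idle.
The 10 m³ tied up in machine parts and solar modules is better spent on textile bales — total rises to 12765 (32 m³).
An exhaustive check of the 256 subsets confirms 12765.

12765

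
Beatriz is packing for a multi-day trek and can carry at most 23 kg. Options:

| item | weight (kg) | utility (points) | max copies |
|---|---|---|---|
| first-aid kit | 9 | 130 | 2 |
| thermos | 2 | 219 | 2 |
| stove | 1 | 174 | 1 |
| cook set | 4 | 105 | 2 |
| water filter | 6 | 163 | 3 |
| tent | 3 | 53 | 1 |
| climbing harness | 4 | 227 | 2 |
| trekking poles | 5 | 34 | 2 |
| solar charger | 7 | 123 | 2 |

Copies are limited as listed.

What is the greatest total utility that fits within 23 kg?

Taking 2×thermos + stove + cook set + water filter + 2×climbing harness: 23 kg used, 1334 in utility.
No other feasible combination exceeds 1334.

1334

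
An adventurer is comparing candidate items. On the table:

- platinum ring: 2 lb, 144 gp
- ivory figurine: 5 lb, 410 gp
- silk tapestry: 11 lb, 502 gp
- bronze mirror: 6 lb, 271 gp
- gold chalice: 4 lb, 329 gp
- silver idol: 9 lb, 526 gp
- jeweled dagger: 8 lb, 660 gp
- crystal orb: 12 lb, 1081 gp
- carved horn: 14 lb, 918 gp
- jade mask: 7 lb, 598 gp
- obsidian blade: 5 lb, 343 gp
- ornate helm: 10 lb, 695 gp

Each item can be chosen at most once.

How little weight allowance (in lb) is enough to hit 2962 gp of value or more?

36

Need the lightest bundle worth ≥ 2962.
Taking ivory figurine + gold chalice + jeweled dagger + crystal orb + jade mask gives 3078 (≥ 2962) for 36 lb.
Any bundle with less than 36 lb falls short of 2962.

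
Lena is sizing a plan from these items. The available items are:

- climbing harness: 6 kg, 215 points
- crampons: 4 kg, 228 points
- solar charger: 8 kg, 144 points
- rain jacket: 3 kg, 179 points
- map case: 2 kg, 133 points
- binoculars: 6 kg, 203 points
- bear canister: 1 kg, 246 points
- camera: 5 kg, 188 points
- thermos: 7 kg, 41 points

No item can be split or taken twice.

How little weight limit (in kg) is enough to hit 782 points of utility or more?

Need the lightest bundle worth ≥ 782.
crampons + rain jacket + map case + bear canister reaches 786 using 10 kg.
Any bundle with less than 10 kg falls short of 782.

10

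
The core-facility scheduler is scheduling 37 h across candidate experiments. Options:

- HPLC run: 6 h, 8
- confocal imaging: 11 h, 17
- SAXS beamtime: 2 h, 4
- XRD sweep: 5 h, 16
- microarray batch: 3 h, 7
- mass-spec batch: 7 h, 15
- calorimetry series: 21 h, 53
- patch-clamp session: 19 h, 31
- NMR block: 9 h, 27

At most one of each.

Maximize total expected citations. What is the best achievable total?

By expected citations per h: XRD sweep 3.20, NMR block 3.00, calorimetry series 2.52, microarray batch 2.33 lead.
The ratio ordering already packs tightly: SAXS beamtime + XRD sweep + calorimetry series + NMR block, 37 h, 100.
That's the maximum — no swap from here does better than 100.

100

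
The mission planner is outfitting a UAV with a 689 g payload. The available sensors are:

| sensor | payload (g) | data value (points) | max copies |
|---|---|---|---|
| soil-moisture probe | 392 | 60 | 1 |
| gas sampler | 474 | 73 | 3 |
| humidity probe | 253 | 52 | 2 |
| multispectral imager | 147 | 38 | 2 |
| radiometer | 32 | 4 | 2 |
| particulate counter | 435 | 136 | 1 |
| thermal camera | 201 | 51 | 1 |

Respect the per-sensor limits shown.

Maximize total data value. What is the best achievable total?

Taking the top-ratio sensors first gives multispectral imager + 2×radiometer + particulate counter for 182 (646 g).
Replace multispectral imager and radiometer with thermal camera: the trade gains 9 net, giving 191 at 668 g.

191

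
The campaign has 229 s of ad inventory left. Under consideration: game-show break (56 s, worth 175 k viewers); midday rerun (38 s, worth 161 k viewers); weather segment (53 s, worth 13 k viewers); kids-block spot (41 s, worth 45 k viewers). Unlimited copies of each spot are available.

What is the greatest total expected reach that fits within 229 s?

Density check — midday rerun 4.24, game-show break 3.12, kids-block spot 1.10 are the best per s.
6×midday rerun uses 228 of the 229 s and totals 966.
Every other selection either busts 229 s or fails to beat 966.

966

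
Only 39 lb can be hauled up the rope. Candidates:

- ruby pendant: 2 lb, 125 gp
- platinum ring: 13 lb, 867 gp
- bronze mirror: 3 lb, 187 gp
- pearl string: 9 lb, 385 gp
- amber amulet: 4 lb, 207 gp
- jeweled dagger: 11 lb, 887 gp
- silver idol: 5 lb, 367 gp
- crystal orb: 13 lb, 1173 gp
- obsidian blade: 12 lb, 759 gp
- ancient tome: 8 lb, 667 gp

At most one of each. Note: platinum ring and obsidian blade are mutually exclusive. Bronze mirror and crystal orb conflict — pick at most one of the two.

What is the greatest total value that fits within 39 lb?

3219

The ratio ordering already packs tightly: ruby pendant + jeweled dagger + silver idol + crystal orb + ancient tome, 39 lb, 3219.
Every other selection either busts 39 lb or breaks a pairing rule or fails to beat 3219.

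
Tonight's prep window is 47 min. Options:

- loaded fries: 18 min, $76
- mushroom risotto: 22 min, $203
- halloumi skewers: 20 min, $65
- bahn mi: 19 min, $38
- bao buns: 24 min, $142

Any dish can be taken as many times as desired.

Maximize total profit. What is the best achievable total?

Ranking by ratio (profit/min): mushroom risotto 9.23, bao buns 5.92, loaded fries 4.22.
2×mushroom risotto uses 44 of the 47 min and totals 406.

406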